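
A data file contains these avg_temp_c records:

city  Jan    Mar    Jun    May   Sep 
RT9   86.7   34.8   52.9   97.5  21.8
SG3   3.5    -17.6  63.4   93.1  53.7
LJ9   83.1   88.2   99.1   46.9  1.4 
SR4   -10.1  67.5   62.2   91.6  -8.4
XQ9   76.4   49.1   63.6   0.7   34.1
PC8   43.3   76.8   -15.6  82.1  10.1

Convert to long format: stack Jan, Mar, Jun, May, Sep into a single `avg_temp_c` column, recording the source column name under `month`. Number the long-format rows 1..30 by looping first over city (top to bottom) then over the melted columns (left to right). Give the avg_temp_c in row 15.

30 rows total (6 × 5). Row 15: index ⌊(15-1)/5⌋ = 2 into city → LJ9; (15-1) mod 5 = 4 into the melted columns → Sep.
So row 15 is (LJ9, Sep, 1.4); avg_temp_c = 1.4.

1.4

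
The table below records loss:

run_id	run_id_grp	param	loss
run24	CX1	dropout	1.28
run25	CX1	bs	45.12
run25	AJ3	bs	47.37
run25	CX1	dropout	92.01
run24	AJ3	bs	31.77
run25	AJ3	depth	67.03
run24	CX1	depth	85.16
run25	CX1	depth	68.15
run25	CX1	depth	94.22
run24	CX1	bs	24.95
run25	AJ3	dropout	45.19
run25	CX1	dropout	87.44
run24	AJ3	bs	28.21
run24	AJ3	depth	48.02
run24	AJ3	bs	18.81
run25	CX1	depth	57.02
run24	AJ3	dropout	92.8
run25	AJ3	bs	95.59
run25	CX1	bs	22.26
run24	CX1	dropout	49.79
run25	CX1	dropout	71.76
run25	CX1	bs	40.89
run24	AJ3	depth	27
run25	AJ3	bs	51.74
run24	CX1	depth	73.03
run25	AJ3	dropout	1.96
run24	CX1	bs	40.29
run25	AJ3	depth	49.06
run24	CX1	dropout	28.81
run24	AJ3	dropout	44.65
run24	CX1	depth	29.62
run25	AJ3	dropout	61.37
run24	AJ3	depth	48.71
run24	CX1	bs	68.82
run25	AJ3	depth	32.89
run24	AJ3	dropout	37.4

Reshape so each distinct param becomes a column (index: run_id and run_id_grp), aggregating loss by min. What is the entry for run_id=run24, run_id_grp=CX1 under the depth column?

Rows with run_id=run24, run_id_grp=CX1 and param=depth: loss values are 85.16, 73.03, 29.62.
min(85.16, 73.03, 29.62) = 29.62.

29.62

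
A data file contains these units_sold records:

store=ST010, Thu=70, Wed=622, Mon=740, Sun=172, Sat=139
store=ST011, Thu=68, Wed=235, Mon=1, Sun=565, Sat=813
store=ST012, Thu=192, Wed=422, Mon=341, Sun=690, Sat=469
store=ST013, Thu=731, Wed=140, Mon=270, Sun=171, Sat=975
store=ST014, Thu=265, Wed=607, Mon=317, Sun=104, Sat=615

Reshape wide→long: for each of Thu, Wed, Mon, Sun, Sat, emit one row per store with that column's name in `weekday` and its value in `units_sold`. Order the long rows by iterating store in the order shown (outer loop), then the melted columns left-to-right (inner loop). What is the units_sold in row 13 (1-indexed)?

341

25 rows total (5 × 5). Row 13: index ⌊(13-1)/5⌋ = 2 into store → ST012; (13-1) mod 5 = 2 into the melted columns → Mon.
So row 13 is (ST012, Mon, 341); units_sold = 341.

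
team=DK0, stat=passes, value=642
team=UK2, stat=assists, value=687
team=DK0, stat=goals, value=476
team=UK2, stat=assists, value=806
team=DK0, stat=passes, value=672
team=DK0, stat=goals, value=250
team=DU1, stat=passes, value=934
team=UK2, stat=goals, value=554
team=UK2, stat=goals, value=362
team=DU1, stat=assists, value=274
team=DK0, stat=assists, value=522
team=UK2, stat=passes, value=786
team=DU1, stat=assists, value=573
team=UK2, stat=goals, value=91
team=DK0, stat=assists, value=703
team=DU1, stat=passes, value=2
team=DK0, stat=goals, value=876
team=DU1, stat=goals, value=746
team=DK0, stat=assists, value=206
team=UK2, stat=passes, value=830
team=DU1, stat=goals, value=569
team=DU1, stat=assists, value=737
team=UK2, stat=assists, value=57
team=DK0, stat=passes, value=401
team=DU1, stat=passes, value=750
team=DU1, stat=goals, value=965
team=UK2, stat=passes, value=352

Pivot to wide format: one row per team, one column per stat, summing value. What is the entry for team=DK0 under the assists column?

Rows with team=DK0 and stat=assists: value values are 522, 703, 206.
522 + 703 + 206 = 1431.

1431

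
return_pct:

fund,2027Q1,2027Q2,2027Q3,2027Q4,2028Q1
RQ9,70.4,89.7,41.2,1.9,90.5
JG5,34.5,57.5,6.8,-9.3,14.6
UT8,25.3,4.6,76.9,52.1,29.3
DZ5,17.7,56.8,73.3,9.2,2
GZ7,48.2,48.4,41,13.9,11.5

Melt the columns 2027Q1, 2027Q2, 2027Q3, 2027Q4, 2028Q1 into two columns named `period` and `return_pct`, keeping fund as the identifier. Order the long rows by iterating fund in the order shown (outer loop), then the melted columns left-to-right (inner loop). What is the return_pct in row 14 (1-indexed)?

52.1

25 rows total (5 × 5). Row 14: index ⌊(14-1)/5⌋ = 2 into fund → UT8; (14-1) mod 5 = 3 into the melted columns → 2027Q4.
So row 14 is (UT8, 2027Q4, 52.1); return_pct = 52.1.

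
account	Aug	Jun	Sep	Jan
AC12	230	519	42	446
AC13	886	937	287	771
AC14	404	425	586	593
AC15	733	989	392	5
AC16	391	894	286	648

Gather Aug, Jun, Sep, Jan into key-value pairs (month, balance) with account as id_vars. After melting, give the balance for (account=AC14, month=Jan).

593

Unpivoting turns each (account, wide-column) pair into one long row.
The wide cell at row AC14, column Jan holds 593, so the long row (AC14, Jan) has balance=593.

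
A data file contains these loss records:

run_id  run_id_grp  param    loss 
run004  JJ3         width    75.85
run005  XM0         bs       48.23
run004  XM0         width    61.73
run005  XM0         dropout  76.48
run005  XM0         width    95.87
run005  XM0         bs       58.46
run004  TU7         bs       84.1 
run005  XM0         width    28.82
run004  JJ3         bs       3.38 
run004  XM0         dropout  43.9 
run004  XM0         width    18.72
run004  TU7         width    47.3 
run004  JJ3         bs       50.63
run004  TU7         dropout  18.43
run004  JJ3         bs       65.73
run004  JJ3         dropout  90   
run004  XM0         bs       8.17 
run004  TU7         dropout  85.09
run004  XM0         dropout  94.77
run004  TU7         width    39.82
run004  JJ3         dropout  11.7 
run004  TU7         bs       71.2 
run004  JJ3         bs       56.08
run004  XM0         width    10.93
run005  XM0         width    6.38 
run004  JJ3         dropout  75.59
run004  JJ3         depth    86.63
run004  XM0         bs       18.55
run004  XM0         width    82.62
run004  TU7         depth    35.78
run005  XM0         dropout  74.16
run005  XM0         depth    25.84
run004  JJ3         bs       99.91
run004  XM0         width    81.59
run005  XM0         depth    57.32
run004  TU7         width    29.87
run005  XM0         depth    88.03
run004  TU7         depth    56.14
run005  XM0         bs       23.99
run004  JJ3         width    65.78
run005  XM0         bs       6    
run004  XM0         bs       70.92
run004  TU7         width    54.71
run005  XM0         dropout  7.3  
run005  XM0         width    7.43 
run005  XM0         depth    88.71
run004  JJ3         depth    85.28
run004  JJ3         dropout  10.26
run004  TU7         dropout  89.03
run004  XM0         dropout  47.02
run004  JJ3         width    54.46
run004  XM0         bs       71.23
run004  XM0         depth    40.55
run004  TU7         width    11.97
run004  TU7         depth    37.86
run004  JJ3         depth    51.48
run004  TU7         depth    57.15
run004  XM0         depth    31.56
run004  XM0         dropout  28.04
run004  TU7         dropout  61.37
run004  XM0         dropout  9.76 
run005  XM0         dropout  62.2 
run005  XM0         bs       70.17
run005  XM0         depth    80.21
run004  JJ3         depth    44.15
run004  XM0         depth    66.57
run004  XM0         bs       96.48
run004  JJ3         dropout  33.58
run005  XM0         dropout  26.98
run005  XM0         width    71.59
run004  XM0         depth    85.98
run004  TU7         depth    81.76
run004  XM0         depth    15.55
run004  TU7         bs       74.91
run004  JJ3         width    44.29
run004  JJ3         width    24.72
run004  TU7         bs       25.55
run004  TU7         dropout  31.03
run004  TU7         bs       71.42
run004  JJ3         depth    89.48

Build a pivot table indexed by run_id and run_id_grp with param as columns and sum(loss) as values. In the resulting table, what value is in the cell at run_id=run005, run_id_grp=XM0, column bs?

206.85

Rows with run_id=run005, run_id_grp=XM0 and param=bs: loss values are 48.23, 58.46, 23.99, 6, 70.17.
48.23 + 58.46 + 23.99 + 6 + 70.17 = 206.85.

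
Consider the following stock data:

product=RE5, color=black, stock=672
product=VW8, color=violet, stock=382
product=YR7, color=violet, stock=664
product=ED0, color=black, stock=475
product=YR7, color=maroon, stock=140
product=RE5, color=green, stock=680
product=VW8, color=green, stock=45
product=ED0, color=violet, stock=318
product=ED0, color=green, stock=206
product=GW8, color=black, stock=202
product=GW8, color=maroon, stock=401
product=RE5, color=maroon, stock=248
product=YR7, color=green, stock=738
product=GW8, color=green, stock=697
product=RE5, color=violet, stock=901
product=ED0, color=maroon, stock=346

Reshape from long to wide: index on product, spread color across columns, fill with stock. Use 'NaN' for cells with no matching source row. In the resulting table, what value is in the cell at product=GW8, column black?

The long row with product=GW8, color=black has stock=202.

202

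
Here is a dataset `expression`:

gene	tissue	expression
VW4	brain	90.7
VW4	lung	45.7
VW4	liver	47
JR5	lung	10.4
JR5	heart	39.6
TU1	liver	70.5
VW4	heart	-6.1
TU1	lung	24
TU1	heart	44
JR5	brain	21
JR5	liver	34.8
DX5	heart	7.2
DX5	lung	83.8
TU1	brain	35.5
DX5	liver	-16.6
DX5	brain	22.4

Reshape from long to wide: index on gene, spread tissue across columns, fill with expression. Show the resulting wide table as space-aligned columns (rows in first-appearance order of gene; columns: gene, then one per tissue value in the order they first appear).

Columns: gene plus the 4 distinct tissue values (brain, lung, liver, heart).
For example, row VW4 column brain takes expression=90.7 from the long row (VW4, brain).

gene  brain  lung  liver  heart
VW4   90.7   45.7  47     -6.1 
JR5   21     10.4  34.8   39.6 
TU1   35.5   24    70.5   44   
DX5   22.4   83.8  -16.6  7.2  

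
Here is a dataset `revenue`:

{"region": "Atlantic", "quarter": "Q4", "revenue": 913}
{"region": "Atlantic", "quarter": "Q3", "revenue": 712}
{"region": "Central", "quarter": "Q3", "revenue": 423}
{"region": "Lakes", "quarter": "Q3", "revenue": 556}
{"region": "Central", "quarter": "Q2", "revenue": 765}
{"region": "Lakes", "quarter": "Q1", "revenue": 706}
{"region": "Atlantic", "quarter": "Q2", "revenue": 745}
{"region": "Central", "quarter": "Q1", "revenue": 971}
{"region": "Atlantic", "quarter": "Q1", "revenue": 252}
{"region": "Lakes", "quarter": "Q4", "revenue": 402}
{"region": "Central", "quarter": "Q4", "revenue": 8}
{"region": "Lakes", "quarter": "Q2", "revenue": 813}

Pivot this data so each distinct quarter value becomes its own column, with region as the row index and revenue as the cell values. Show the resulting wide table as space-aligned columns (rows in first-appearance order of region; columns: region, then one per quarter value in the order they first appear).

Columns: region plus the 4 distinct quarter values (Q4, Q3, Q2, Q1).
For example, row Atlantic column Q4 takes revenue=913 from the long row (Atlantic, Q4).

region    Q4   Q3   Q2   Q1 
Atlantic  913  712  745  252
Central   8    423  765  971
Lakes     402  556  813  706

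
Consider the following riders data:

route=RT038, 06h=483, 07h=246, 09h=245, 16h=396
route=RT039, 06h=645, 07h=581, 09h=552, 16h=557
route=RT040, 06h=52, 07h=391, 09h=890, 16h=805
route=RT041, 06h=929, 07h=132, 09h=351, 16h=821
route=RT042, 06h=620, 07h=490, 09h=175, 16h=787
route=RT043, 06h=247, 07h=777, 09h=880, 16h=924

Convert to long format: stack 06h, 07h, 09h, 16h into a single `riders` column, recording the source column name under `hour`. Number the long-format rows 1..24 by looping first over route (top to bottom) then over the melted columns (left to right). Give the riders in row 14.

24 rows total (6 × 4). Row 14: index ⌊(14-1)/4⌋ = 3 into route → RT041; (14-1) mod 4 = 1 into the melted columns → 07h.
So row 14 is (RT041, 07h, 132); riders = 132.

132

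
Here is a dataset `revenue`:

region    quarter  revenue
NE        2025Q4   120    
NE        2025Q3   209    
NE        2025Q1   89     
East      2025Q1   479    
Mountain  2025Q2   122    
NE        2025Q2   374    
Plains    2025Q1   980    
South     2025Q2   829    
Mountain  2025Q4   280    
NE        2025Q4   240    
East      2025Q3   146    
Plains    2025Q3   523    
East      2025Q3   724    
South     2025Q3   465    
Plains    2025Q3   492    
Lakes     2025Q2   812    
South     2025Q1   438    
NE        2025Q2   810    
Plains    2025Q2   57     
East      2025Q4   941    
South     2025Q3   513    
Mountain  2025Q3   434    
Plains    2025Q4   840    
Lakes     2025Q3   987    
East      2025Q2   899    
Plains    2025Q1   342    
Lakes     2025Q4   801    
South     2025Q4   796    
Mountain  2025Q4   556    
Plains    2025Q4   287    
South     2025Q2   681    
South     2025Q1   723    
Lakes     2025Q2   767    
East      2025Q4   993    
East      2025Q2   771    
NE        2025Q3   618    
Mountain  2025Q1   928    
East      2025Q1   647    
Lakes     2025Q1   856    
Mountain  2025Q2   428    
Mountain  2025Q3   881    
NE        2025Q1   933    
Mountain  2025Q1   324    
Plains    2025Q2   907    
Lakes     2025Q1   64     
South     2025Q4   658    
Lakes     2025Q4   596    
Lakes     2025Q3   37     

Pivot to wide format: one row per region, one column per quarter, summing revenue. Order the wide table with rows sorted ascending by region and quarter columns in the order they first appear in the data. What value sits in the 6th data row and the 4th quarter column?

1510

With rows sorted ascending by region, row 6 is region=South. quarter columns in first-appearance order: 2025Q4, 2025Q3, 2025Q1, 2025Q2; column 4 is 2025Q2.
Long rows with region=South, quarter=2025Q2: 829 + 681 = 1510.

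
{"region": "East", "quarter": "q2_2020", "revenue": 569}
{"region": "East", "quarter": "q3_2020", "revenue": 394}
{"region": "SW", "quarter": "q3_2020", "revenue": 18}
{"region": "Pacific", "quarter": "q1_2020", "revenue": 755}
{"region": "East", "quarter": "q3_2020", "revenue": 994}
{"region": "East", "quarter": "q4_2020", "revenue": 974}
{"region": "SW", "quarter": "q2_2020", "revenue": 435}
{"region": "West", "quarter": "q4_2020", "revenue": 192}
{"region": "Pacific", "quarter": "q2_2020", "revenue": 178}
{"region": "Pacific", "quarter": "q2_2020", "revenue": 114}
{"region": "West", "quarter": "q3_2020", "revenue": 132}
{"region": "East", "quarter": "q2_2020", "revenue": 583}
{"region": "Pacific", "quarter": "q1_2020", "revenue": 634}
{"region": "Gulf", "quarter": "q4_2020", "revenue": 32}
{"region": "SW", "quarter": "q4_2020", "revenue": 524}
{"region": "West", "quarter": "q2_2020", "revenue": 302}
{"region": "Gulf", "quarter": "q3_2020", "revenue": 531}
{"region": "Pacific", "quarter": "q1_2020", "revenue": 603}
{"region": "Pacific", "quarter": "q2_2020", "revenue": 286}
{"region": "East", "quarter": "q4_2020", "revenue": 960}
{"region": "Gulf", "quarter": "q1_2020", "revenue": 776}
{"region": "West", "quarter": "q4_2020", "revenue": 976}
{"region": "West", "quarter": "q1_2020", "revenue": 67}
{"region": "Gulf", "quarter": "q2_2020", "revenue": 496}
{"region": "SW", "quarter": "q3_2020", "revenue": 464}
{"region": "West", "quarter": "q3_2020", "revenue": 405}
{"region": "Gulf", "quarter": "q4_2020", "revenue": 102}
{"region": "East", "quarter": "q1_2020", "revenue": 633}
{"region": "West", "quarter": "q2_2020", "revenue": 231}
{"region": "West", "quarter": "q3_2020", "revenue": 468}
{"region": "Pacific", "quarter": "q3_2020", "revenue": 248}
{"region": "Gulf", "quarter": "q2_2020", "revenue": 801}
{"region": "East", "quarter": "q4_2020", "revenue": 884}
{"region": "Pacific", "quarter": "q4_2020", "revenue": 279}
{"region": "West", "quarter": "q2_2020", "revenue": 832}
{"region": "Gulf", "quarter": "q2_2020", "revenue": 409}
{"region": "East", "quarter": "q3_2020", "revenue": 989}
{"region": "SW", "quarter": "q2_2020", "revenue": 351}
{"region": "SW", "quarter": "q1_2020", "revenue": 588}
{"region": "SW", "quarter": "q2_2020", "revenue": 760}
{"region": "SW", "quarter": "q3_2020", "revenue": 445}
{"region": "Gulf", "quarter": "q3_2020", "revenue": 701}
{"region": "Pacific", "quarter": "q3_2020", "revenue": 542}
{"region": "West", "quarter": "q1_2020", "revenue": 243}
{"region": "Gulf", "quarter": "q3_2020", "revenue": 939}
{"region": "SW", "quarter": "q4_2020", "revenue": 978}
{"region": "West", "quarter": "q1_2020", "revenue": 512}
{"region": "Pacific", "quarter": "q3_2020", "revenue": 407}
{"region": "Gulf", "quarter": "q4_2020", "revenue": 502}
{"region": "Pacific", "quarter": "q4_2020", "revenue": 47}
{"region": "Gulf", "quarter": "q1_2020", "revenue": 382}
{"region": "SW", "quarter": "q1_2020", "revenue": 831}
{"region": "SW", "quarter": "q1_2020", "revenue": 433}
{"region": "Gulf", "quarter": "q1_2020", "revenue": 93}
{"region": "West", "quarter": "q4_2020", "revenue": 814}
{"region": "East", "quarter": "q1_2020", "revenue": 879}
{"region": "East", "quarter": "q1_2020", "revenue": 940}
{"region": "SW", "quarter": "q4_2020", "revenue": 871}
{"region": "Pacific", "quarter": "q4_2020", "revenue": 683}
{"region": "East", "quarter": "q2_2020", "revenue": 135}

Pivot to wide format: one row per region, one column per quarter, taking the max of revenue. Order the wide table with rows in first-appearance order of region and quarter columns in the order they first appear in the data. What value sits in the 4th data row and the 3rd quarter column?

512

With rows in first-appearance order of region, row 4 is region=West. quarter columns in first-appearance order: q2_2020, q3_2020, q1_2020, q4_2020; column 3 is q1_2020.
Long rows with region=West, quarter=q1_2020: max(67, 243, 512) = 512.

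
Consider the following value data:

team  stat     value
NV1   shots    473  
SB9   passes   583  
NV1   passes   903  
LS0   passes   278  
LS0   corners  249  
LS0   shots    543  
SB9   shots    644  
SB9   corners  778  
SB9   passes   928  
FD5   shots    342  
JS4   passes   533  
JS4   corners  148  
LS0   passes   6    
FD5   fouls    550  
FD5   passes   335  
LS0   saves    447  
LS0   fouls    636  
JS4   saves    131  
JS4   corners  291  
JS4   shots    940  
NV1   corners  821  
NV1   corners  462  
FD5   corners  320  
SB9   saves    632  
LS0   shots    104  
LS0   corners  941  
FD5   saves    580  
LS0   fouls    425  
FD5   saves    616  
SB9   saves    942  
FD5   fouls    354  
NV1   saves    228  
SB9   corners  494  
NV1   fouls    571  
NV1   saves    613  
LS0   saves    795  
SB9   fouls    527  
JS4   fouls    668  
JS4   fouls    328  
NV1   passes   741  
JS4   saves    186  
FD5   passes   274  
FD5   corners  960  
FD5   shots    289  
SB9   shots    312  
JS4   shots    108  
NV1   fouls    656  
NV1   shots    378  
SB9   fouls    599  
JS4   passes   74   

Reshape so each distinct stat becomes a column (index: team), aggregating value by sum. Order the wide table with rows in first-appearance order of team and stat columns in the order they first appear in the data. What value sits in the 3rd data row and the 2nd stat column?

With rows in first-appearance order of team, row 3 is team=LS0. stat columns in first-appearance order: shots, passes, corners, fouls, saves; column 2 is passes.
Long rows with team=LS0, stat=passes: 278 + 6 = 284.

284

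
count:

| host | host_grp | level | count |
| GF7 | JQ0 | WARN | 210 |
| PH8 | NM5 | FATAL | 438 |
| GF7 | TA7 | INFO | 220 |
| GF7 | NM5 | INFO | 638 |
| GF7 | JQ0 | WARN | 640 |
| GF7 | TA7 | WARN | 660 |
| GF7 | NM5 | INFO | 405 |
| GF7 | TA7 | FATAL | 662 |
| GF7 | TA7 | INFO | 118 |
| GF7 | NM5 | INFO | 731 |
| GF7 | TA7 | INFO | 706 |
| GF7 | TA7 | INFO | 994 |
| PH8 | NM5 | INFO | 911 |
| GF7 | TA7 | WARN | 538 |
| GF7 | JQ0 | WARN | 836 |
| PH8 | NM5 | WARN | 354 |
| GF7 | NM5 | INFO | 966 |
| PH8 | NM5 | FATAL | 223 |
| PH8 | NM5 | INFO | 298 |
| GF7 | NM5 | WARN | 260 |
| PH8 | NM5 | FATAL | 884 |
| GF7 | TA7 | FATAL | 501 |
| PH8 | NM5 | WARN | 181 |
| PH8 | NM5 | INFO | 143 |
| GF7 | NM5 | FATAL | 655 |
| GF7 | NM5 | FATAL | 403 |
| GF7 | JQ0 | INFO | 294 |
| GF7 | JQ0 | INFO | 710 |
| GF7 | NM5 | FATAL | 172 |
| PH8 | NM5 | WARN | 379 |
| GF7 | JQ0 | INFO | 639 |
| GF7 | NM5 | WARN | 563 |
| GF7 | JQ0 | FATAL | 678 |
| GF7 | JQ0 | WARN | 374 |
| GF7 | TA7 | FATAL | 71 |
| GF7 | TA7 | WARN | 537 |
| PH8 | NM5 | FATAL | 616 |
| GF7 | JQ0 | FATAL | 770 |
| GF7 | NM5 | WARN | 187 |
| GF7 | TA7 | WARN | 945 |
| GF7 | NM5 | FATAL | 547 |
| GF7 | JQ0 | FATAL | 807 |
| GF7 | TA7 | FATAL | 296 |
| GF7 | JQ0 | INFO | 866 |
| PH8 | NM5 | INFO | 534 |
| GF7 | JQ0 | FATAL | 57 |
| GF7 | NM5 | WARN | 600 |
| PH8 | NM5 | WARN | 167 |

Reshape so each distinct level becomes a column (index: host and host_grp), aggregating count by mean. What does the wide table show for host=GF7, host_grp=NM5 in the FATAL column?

444.25

Rows with host=GF7, host_grp=NM5 and level=FATAL: count values are 655, 403, 172, 547.
(655 + 403 + 172 + 547) / 4 = 444.25.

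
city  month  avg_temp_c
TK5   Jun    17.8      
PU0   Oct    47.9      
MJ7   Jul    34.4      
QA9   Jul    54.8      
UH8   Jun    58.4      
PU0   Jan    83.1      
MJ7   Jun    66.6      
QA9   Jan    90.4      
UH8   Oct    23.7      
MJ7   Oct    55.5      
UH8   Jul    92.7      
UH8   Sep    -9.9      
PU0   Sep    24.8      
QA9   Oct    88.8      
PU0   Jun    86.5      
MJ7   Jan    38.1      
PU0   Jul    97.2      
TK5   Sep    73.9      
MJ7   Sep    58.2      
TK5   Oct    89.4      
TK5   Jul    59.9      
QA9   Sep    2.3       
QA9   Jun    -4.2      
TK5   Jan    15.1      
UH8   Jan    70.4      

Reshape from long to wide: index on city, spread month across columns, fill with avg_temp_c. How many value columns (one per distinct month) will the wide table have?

5 distinct month values: Jan, Sep, Oct, Jul, Jun.

5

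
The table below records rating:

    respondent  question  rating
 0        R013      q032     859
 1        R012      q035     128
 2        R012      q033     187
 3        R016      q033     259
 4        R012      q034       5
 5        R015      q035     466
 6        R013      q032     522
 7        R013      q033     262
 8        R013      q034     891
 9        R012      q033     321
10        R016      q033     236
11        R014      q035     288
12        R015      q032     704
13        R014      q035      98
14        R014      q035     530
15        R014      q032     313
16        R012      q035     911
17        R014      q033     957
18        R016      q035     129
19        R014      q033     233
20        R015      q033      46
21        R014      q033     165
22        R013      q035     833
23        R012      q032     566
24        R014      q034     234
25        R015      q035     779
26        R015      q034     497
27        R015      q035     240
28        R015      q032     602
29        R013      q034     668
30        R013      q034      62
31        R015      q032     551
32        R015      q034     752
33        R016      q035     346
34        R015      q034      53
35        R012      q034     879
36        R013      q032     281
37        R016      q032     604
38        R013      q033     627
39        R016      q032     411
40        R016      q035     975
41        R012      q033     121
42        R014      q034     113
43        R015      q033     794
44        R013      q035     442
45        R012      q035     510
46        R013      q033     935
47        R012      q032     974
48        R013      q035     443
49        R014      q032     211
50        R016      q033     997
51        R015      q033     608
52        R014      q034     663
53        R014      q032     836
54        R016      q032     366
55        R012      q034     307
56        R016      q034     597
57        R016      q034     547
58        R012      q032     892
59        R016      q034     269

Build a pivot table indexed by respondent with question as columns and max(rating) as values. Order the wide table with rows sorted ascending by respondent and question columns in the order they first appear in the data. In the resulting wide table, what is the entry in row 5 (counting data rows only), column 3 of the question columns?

997

With rows sorted ascending by respondent, row 5 is respondent=R016. question columns in first-appearance order: q032, q035, q033, q034; column 3 is q033.
Long rows with respondent=R016, question=q033: max(259, 236, 997) = 997.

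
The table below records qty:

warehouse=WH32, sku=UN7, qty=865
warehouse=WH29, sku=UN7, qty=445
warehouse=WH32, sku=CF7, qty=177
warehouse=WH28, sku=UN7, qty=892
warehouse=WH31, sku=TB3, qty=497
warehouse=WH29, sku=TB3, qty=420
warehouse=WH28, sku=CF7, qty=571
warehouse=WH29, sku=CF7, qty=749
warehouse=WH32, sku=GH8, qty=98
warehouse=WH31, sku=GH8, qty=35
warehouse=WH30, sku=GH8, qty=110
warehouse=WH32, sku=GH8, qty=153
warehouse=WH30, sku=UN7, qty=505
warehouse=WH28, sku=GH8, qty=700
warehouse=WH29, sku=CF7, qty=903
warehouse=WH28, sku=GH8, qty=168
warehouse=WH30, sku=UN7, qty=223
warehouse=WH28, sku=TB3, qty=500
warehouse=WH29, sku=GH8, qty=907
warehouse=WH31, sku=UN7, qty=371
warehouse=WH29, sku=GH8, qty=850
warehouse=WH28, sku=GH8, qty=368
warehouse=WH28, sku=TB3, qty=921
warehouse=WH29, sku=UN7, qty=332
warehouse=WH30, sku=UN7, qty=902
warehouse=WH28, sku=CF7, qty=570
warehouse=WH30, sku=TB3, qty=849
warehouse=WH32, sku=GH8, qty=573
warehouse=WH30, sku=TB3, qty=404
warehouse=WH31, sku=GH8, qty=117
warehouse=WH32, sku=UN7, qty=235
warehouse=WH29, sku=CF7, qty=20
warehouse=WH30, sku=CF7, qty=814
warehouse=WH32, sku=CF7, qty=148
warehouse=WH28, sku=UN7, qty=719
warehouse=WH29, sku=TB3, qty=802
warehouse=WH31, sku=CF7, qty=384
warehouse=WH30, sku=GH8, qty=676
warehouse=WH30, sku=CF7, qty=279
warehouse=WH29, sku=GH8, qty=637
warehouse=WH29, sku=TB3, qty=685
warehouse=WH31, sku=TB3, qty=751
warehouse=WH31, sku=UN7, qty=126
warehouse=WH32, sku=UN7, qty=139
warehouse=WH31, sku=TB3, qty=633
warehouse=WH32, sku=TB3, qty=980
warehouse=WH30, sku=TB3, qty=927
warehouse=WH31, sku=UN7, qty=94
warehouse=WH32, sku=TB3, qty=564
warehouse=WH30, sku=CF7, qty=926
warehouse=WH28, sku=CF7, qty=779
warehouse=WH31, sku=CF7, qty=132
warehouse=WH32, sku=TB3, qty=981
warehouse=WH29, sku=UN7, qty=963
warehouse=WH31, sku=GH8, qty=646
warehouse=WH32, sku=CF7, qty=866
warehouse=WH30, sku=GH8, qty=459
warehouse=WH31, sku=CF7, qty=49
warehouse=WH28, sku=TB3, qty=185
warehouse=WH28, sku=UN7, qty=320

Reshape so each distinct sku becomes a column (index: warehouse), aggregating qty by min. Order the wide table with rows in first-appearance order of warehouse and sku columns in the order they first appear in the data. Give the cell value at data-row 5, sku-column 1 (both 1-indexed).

223

With rows in first-appearance order of warehouse, row 5 is warehouse=WH30. sku columns in first-appearance order: UN7, CF7, TB3, GH8; column 1 is UN7.
Long rows with warehouse=WH30, sku=UN7: min(505, 223, 902) = 223.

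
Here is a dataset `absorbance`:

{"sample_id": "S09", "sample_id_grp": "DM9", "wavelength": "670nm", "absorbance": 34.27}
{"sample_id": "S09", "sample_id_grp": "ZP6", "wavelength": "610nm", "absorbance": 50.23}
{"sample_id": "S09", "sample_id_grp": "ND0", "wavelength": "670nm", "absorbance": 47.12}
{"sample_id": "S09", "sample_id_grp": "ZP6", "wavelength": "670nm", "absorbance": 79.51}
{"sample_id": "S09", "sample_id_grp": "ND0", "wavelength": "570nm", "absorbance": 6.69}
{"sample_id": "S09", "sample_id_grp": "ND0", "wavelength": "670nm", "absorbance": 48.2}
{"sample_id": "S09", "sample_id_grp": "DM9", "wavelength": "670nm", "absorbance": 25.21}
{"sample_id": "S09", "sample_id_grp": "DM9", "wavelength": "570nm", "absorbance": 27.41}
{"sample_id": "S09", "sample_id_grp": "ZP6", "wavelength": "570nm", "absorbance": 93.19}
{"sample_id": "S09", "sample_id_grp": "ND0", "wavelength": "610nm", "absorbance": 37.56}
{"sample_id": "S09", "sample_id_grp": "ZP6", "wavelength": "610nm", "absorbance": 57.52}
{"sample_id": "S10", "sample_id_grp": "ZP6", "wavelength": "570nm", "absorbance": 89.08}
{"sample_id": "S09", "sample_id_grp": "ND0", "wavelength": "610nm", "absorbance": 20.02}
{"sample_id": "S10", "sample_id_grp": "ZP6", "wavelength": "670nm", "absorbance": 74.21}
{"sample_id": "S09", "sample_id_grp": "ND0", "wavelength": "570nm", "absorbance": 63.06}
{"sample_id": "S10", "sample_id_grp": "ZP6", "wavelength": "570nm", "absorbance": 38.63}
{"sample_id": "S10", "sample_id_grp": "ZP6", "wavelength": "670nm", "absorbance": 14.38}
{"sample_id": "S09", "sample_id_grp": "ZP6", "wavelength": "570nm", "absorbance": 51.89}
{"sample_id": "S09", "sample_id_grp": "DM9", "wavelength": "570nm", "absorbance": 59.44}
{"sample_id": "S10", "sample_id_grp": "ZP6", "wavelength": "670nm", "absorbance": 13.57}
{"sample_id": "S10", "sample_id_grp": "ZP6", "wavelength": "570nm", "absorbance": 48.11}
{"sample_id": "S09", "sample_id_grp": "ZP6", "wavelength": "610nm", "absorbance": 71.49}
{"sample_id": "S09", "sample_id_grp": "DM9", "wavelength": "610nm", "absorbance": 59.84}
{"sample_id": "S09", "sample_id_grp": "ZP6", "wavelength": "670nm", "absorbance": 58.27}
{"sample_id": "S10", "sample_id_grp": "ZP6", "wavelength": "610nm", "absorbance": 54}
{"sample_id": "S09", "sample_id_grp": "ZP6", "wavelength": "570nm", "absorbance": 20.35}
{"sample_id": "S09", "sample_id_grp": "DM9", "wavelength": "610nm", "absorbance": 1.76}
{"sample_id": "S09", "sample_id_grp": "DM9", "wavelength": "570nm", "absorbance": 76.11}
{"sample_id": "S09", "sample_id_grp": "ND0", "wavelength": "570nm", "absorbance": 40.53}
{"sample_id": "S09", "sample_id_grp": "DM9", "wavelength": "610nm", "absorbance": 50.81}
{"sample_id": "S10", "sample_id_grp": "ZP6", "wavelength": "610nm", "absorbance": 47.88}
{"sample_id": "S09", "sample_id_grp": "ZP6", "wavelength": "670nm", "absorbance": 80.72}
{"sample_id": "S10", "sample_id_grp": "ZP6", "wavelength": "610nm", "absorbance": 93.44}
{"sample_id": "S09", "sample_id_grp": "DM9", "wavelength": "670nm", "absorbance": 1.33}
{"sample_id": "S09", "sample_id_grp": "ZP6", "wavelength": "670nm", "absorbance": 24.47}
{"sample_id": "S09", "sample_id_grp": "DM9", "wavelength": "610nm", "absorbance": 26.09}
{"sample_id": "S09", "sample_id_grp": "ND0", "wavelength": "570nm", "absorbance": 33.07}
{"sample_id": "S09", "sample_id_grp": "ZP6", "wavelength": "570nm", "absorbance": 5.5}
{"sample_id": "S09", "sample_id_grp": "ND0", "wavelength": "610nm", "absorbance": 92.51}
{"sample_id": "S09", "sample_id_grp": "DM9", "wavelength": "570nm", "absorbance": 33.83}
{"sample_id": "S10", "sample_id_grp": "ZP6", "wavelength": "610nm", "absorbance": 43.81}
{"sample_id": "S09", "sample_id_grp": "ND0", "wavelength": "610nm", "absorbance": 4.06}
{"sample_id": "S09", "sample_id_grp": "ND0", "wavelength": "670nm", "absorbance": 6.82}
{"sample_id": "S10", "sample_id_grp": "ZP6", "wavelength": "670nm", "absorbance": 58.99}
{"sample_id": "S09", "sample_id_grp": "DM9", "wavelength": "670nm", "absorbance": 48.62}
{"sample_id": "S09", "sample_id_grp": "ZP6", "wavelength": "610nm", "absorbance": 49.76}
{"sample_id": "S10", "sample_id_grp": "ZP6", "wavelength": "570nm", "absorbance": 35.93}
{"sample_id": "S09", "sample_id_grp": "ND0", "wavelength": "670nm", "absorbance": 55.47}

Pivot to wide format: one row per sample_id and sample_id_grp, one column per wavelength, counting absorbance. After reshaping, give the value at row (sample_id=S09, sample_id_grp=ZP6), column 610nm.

Rows with sample_id=S09, sample_id_grp=ZP6 and wavelength=610nm: absorbance values are 50.23, 57.52, 71.49, 49.76.
4 rows match — count = 4.

4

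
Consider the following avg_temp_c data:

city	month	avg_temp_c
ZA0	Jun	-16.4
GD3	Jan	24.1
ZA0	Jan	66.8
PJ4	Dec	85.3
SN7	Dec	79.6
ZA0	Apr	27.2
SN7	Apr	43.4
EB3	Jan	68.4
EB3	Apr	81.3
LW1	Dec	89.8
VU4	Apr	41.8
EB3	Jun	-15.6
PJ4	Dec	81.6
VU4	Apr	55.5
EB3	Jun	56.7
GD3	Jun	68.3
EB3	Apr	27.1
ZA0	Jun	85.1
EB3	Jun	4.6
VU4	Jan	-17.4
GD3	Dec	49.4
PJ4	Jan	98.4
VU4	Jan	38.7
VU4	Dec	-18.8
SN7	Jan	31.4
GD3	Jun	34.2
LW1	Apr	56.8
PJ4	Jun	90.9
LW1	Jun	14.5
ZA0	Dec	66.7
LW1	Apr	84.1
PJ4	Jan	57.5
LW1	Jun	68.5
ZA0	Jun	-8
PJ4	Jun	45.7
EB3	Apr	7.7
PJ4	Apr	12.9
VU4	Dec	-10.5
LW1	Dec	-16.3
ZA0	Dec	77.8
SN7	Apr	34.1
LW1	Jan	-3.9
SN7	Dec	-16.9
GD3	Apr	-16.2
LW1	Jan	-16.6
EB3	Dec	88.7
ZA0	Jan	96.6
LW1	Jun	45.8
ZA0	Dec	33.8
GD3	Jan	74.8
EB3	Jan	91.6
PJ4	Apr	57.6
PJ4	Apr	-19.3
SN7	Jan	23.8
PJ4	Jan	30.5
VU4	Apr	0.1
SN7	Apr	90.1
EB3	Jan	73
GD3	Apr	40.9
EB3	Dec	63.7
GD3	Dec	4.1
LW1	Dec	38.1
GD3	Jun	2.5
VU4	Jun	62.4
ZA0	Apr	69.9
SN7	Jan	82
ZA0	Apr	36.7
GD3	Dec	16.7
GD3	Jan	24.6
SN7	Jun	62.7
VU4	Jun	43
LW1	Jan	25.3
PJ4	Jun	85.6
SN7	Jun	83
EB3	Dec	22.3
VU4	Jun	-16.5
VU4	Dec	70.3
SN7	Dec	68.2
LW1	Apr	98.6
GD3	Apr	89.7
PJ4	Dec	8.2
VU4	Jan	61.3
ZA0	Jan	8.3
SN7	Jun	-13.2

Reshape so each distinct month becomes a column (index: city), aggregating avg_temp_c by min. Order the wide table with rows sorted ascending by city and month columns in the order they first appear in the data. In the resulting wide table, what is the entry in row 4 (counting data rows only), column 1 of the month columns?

With rows sorted ascending by city, row 4 is city=PJ4. month columns in first-appearance order: Jun, Jan, Dec, Apr; column 1 is Jun.
Long rows with city=PJ4, month=Jun: min(90.9, 45.7, 85.6) = 45.7.

45.7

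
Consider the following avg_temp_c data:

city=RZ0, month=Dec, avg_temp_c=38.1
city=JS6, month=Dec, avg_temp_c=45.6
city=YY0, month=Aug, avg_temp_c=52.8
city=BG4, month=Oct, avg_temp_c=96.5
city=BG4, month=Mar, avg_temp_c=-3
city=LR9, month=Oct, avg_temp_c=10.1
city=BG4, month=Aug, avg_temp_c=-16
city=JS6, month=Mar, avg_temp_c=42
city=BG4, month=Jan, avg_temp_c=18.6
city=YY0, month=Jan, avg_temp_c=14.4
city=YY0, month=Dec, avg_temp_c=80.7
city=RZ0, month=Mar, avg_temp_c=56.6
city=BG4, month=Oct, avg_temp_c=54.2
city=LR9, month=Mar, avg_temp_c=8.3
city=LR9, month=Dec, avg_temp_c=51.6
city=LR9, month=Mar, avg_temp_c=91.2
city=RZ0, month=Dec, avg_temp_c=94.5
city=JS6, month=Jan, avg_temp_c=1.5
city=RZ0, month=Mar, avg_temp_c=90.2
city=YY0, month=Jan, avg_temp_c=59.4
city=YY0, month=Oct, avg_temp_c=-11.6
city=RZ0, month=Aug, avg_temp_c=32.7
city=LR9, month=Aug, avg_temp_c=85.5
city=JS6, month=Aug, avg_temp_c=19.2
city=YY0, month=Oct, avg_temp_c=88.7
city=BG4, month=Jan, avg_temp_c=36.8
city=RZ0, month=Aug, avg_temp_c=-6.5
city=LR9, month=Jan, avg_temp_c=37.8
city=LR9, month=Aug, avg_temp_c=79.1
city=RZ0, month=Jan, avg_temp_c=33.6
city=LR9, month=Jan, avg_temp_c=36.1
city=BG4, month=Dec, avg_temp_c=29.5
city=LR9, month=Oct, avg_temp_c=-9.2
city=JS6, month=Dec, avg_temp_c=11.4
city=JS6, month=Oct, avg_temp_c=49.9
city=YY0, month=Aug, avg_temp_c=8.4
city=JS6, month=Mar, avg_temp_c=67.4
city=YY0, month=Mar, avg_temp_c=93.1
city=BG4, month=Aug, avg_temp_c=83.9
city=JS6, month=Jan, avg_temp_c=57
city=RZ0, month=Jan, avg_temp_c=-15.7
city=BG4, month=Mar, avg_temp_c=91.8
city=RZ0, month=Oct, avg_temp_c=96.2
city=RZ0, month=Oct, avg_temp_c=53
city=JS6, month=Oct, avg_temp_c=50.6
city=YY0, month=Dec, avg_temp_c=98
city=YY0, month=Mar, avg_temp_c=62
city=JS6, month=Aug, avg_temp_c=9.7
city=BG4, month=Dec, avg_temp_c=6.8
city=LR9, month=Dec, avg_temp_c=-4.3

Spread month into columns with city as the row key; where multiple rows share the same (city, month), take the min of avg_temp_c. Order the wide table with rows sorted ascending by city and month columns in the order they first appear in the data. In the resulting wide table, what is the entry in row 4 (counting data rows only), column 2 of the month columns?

-6.5

With rows sorted ascending by city, row 4 is city=RZ0. month columns in first-appearance order: Dec, Aug, Oct, Mar, Jan; column 2 is Aug.
Long rows with city=RZ0, month=Aug: min(32.7, -6.5) = -6.5.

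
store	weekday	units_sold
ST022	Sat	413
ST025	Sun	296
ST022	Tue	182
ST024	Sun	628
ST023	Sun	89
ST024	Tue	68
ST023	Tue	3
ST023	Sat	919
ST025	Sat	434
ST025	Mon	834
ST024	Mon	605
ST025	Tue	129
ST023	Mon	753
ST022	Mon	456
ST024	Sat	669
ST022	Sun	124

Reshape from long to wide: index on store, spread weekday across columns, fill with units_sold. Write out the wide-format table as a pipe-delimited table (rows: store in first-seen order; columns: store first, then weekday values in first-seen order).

| store | Sat | Sun | Tue | Mon |
| ST022 | 413 | 124 | 182 | 456 |
| ST025 | 434 | 296 | 129 | 834 |
| ST024 | 669 | 628 | 68 | 605 |
| ST023 | 919 | 89 | 3 | 753 |

Columns: store plus the 4 distinct weekday values (Sat, Sun, Tue, Mon).
For example, row ST022 column Sat takes units_sold=413 from the long row (ST022, Sat).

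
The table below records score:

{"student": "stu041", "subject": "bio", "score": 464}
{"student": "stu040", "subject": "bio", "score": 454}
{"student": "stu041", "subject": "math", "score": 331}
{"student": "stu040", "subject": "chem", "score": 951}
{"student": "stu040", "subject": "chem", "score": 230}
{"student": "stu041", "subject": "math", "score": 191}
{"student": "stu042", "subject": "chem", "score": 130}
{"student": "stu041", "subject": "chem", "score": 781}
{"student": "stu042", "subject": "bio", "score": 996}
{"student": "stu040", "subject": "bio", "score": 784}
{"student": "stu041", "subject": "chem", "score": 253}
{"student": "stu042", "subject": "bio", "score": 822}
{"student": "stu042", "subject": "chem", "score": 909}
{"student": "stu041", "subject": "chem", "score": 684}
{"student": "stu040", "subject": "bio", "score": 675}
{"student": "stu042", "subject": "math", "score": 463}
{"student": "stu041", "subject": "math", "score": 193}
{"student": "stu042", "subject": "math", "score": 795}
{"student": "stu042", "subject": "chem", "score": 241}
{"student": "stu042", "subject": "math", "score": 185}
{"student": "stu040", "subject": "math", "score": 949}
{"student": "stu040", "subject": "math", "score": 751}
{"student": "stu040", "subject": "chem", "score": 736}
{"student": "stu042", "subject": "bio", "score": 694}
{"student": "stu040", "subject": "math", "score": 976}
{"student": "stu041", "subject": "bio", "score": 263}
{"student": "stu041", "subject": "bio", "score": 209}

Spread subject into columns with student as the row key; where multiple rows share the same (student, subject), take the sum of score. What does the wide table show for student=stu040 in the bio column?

Rows with student=stu040 and subject=bio: score values are 454, 784, 675.
454 + 784 + 675 = 1913.

1913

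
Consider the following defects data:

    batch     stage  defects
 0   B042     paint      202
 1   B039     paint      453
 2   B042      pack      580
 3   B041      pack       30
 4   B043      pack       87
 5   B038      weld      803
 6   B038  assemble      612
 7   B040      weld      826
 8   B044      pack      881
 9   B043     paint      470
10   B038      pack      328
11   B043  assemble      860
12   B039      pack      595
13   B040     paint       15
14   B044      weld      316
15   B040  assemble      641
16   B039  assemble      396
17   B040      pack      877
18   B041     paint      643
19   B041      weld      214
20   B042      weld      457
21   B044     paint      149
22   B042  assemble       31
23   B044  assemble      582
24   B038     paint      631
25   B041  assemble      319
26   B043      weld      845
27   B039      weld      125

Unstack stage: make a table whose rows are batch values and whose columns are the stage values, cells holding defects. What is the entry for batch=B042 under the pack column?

Wide layout: rows indexed by batch, columns are the 4 distinct stage values (paint, pack, weld, assemble).
Cell (batch=B042, stage=pack) draws from the long row where batch=B042 and stage=pack, which has defects=580.

580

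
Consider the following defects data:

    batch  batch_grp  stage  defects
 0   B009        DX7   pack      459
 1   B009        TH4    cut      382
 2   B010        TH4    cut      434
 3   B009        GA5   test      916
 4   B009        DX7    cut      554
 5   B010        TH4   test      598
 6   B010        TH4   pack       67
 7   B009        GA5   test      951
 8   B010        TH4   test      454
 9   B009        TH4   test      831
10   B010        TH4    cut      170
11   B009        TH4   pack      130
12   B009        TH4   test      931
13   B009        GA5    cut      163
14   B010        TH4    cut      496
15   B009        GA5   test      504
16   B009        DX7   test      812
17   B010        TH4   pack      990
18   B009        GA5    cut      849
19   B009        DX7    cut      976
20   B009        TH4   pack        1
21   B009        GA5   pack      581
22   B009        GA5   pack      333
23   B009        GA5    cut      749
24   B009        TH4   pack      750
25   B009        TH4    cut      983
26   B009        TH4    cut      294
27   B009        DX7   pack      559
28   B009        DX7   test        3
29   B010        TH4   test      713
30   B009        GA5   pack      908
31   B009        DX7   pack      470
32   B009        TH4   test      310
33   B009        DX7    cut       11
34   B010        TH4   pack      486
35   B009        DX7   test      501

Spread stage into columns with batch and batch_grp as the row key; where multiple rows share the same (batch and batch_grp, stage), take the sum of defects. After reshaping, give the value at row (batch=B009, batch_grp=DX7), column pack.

1488

Rows with batch=B009, batch_grp=DX7 and stage=pack: defects values are 459, 559, 470.
459 + 559 + 470 = 1488.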